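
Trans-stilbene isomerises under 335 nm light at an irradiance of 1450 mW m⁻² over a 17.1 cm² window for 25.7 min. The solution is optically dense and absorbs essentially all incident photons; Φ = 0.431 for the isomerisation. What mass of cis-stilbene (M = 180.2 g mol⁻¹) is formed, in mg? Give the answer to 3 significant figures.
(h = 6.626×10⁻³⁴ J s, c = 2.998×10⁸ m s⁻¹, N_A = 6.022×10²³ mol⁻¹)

Photon energy at 335 nm: hc/λ = (6.626×10⁻³⁴)(2.998×10⁸)/(335×10⁻⁹) = 5.930×10⁻¹⁹ J.
Energy delivered: (1450 mW m⁻²)(17.1×10⁻⁴ m²)(1542 s) = 3.823 J.
Photons incident: 3.823 / 5.930×10⁻¹⁹ = 6.447×10¹⁸, i.e. 6.447×10¹⁸/6.022×10²³ = 1.071×10⁻⁵ mol.
Product: Φ × n_abs = 0.431 × 1.071×10⁻⁵ = 4.616×10⁻⁶ mol.
Mass: 4.616×10⁻⁶ × 180.2 = 8.318×10⁻⁴ g = 0.832 mg.

0.832 mg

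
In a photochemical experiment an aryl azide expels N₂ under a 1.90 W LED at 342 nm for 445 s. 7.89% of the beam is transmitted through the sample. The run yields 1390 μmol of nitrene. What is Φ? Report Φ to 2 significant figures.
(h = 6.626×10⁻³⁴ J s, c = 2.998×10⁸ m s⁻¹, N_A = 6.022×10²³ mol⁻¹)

Φ = 0.62

Product: 1390 μmol = 0.00139 mol.
Photon energy at 342 nm: hc/λ = (6.626×10⁻³⁴)(2.998×10⁸)/(342×10⁻⁹) = 5.808×10⁻¹⁹ J.
Energy delivered: (1.90 W)(445 s) = 845.5 J.
Photons incident: 845.5 / 5.808×10⁻¹⁹ = 1.456×10²¹, i.e. 1.456×10²¹/6.022×10²³ = 0.002418 mol.
Fraction absorbed: 1 − 7.89/100 = 0.9211.
Photons absorbed: 0.9211 × 0.002418 = 0.002227 mol.
Φ = 0.00139 mol / 0.002227 mol photons = 0.62.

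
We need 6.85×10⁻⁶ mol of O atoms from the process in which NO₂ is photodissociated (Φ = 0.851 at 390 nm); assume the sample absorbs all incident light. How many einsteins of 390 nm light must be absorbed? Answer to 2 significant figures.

Photons that must be absorbed: 6.85×10⁻⁶ / 0.851 = 8.049×10⁻⁶ mol.

8.0×10⁻⁶ einstein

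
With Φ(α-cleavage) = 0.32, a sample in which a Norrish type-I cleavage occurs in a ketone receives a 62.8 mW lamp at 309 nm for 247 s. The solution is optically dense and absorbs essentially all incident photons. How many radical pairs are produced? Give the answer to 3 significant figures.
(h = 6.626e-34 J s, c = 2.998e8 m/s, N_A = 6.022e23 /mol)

Photon energy at 309 nm: hc/λ = (6.626e-34)(2.998e8)/(309e-9) = 6.429e-19 J.
Energy delivered: (62.8 mW)(247 s) = 15.51 J.
Photons incident: 15.51 / 6.429e-19 = 2.413e19, i.e. 2.413e19/6.022e23 = 4.007e-5 mol.
Product: Φ × n_abs = 0.32 × 4.007e-5 = 1.282e-5 mol.
As a count: 1.282e-5 × 6.022e23 = 7.72e18.

7.72e18 radical pairs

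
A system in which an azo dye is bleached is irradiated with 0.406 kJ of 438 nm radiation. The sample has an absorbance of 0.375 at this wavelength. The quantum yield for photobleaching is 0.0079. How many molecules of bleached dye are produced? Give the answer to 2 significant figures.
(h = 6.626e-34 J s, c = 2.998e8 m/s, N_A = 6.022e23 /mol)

4.1e18 molecules

Photon energy at 438 nm: hc/λ = (6.626e-34)(2.998e8)/(438e-9) = 4.535e-19 J.
Incident energy: 0.406 kJ = 406 J.
Photons incident: 406 / 4.535e-19 = 8.953e20, i.e. 8.953e20/6.022e23 = 0.001487 mol.
Fraction absorbed: 1 − 10^(−0.375) = 0.5783.
Photons absorbed: 0.5783 × 0.001487 = 8.599e-4 mol.
Product: Φ × n_abs = 0.0079 × 8.599e-4 = 6.793e-6 mol.
As a count: 6.793e-6 × 6.022e23 = 4.1e18.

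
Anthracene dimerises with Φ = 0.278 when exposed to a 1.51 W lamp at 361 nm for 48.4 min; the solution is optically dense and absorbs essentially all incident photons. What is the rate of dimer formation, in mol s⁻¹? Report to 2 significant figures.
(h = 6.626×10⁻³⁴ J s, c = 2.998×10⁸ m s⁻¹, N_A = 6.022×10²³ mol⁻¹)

1.3×10⁻⁶ mol s⁻¹

Photon energy at 361 nm: hc/λ = (6.626×10⁻³⁴)(2.998×10⁸)/(361×10⁻⁹) = 5.503×10⁻¹⁹ J.
Energy delivered: (1.51 W)(2904 s) = 4385 J.
Photons incident: 4385 / 5.503×10⁻¹⁹ = 7.968×10²¹, i.e. 7.968×10²¹/6.022×10²³ = 0.01323 mol.
Product formed: 0.278 × 0.01323 = 0.003678 mol.
Rate: 0.003678 / 2904 s = 1.3×10⁻⁶ mol s⁻¹.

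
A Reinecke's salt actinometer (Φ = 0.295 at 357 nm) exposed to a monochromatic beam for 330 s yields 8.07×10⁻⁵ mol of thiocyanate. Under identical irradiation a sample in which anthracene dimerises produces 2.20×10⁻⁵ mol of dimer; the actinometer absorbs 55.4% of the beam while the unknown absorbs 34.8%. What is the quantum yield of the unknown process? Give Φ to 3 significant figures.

Photons absorbed by the actinometer: 8.07×10⁻⁵ / 0.295 = 2.736×10⁻⁴ mol.
Incident flux: 2.736×10⁻⁴ / 0.554 = 4.939×10⁻⁴ einstein.
Absorbed by unknown: 0.348 × 4.939×10⁻⁴ = 1.719×10⁻⁴ mol.
Φ(unknown) = 2.20×10⁻⁵ / 1.719×10⁻⁴ = 0.128.

Φ = 0.128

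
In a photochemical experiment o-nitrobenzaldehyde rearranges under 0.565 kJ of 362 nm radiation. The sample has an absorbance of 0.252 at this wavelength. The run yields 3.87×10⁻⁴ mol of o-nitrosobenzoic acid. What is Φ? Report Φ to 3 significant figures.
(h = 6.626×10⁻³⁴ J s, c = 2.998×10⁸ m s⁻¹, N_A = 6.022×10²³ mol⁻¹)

Photon energy at 362 nm: hc/λ = (6.626×10⁻³⁴)(2.998×10⁸)/(362×10⁻⁹) = 5.487×10⁻¹⁹ J.
Incident energy: 0.565 kJ = 565 J.
Photons incident: 565 / 5.487×10⁻¹⁹ = 1.030×10²¹, i.e. 1.030×10²¹/6.022×10²³ = 0.001710 mol.
Fraction absorbed: 1 − 10^(−0.252) = 0.4402.
Photons absorbed: 0.4402 × 0.001710 = 7.527×10⁻⁴ mol.
Φ = 3.87×10⁻⁴ mol / 7.527×10⁻⁴ mol photons = 0.514.

Φ = 0.514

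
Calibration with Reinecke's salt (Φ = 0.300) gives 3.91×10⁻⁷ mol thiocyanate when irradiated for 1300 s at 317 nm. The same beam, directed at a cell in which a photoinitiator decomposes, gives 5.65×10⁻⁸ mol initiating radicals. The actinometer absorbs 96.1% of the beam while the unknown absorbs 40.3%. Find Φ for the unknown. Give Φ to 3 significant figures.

Photons absorbed by the actinometer: 3.91×10⁻⁷ / 0.300 = 1.303×10⁻⁶ mol.
Incident flux: 1.303×10⁻⁶ / 0.961 = 1.356×10⁻⁶ einstein.
Absorbed by unknown: 0.403 × 1.356×10⁻⁶ = 5.465×10⁻⁷ mol.
Φ(unknown) = 5.65×10⁻⁸ / 5.465×10⁻⁷ = 0.103.

Φ = 0.103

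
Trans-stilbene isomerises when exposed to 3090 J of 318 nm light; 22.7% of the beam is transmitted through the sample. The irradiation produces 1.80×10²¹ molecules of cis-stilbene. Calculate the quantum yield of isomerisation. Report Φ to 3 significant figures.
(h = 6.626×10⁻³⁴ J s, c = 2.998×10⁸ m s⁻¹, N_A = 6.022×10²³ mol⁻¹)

Φ = 0.471

Product: 1.80×10²¹ / 6.022×10²³ = 0.002989 mol.
Photon energy at 318 nm: hc/λ = (6.626×10⁻³⁴)(2.998×10⁸)/(318×10⁻⁹) = 6.247×10⁻¹⁹ J.
Photons incident: 3090 / 6.247×10⁻¹⁹ = 4.946×10²¹, i.e. 4.946×10²¹/6.022×10²³ = 0.008213 mol.
Fraction absorbed: 1 − 22.7/100 = 0.7730.
Photons absorbed: 0.7730 × 0.008213 = 0.006349 mol.
Φ = 0.002989 mol / 0.006349 mol photons = 0.471.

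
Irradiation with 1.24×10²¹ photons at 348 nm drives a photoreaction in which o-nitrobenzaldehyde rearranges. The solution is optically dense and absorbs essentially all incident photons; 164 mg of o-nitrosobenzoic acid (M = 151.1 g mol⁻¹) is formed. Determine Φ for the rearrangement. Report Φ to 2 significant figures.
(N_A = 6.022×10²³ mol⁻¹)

Φ = 0.53

Product: 164 mg / 151.1 g mol⁻¹ = 0.001085 mol.
Moles of photons: 1.24×10²¹ / 6.022×10²³ = 0.002059 mol.
Φ = 0.001085 mol / 0.002059 mol photons = 0.53.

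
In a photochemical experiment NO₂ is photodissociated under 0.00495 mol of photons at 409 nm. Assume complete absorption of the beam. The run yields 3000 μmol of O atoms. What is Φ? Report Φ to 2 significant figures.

Φ = 0.61

Product: 3000 μmol = 0.00300 mol.
Φ = 0.00300 mol / 0.00495 mol photons = 0.61.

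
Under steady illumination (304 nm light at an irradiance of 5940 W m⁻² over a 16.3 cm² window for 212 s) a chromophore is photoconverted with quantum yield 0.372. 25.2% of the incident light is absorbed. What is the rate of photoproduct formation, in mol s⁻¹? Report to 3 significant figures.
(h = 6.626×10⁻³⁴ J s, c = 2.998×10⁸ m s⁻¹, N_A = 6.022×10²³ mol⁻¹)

Photon energy at 304 nm: hc/λ = (6.626×10⁻³⁴)(2.998×10⁸)/(304×10⁻⁹) = 6.534×10⁻¹⁹ J.
Energy delivered: (5940 W m⁻²)(16.3×10⁻⁴ m²)(212 s) = 2053 J.
Photons incident: 2053 / 6.534×10⁻¹⁹ = 3.142×10²¹, i.e. 3.142×10²¹/6.022×10²³ = 0.005218 mol.
Photons absorbed: 0.252 × 0.005218 = 0.001315 mol.
Product formed: 0.372 × 0.001315 = 4.892×10⁻⁴ mol.
Rate: 4.892×10⁻⁴ / 212 s = 2.31×10⁻⁶ mol s⁻¹.

2.31×10⁻⁶ mol s⁻¹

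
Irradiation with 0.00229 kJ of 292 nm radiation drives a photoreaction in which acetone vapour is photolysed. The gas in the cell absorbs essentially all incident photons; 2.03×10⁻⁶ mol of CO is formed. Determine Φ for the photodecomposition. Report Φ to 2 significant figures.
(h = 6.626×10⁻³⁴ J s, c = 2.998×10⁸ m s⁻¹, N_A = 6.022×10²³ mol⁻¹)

Φ = 0.36

Photon energy at 292 nm: hc/λ = (6.626×10⁻³⁴)(2.998×10⁸)/(292×10⁻⁹) = 6.803×10⁻¹⁹ J.
Incident energy: 0.00229 kJ = 2.29 J.
Photons incident: 2.29 / 6.803×10⁻¹⁹ = 3.366×10¹⁸, i.e. 3.366×10¹⁸/6.022×10²³ = 5.590×10⁻⁶ mol.
Φ = 2.03×10⁻⁶ mol / 5.590×10⁻⁶ mol photons = 0.36.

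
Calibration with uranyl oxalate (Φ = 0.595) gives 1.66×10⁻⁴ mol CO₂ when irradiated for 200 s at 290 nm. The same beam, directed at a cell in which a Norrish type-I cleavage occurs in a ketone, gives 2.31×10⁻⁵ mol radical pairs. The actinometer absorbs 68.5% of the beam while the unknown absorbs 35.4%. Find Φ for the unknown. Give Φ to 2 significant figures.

Φ = 0.16

Photons absorbed by the actinometer: 1.66×10⁻⁴ / 0.595 = 2.790×10⁻⁴ mol.
Incident flux: 2.790×10⁻⁴ / 0.685 = 4.073×10⁻⁴ einstein.
Absorbed by unknown: 0.354 × 4.073×10⁻⁴ = 1.442×10⁻⁴ mol.
Φ(unknown) = 2.31×10⁻⁵ / 1.442×10⁻⁴ = 0.16.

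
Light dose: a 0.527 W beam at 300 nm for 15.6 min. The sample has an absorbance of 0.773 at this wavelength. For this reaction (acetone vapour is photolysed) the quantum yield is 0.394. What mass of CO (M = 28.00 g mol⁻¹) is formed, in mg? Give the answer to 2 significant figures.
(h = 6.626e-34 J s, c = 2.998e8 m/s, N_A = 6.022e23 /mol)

Photon energy at 300 nm: hc/λ = (6.626e-34)(2.998e8)/(300e-9) = 6.622e-19 J.
Energy delivered: (0.527 W)(936 s) = 493.3 J.
Photons incident: 493.3 / 6.622e-19 = 7.449e20, i.e. 7.449e20/6.022e23 = 0.001237 mol.
Fraction absorbed: 1 − 10^(−0.773) = 0.8313.
Photons absorbed: 0.8313 × 0.001237 = 0.001028 mol.
Product: Φ × n_abs = 0.394 × 0.001028 = 4.050e-4 mol.
Mass: 4.050e-4 × 28.00 = 0.01134 g = 11 mg.

11 mg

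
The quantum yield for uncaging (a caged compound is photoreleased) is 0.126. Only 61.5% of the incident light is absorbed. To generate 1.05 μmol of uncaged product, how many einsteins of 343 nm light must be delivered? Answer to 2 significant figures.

Product: 1.05 μmol = 1.05×10⁻⁶ mol.
Photons that must be absorbed: 1.05×10⁻⁶ / 0.126 = 8.333×10⁻⁶ mol.
Incident photons needed: 8.333×10⁻⁶ / 0.615 = 1.355×10⁻⁵ mol.

1.4×10⁻⁵ einstein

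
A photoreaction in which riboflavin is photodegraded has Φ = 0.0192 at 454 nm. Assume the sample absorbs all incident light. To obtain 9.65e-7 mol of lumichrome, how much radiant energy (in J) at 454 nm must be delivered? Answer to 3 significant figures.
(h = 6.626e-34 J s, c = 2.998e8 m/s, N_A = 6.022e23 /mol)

Photons that must be absorbed: 9.65e-7 / 0.0192 = 5.026e-5 mol.
Photon energy: hc/λ = 4.375e-19 J; per mole, 2.635e5 J mol⁻¹.
Energy required: 5.026e-5 × 2.635e5 = 13.2 J.

13.2 J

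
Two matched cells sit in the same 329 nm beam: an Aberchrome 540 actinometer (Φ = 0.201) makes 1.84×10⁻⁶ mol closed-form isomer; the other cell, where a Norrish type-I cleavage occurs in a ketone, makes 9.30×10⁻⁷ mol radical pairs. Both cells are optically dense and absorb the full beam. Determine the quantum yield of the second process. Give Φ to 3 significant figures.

Photons absorbed by the actinometer: 1.84×10⁻⁶ / 0.201 = 9.154×10⁻⁶ mol.
Φ(unknown) = 9.30×10⁻⁷ / 9.154×10⁻⁶ = 0.102.

Φ = 0.102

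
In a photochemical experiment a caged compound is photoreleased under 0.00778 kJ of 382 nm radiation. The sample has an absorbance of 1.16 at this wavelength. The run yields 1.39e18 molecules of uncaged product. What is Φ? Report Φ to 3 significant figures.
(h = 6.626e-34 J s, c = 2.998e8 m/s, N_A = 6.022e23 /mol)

Product: 1.39e18 / 6.022e23 = 2.308e-6 mol.
Photon energy at 382 nm: hc/λ = (6.626e-34)(2.998e8)/(382e-9) = 5.200e-19 J.
Incident energy: 0.00778 kJ = 7.78 J.
Photons incident: 7.78 / 5.200e-19 = 1.496e19, i.e. 1.496e19/6.022e23 = 2.484e-5 mol.
Fraction absorbed: 1 − 10^(−1.16) = 0.9308.
Photons absorbed: 0.9308 × 2.484e-5 = 2.312e-5 mol.
Φ = 2.308e-6 mol / 2.312e-5 mol photons = 0.0998.

Φ = 0.0998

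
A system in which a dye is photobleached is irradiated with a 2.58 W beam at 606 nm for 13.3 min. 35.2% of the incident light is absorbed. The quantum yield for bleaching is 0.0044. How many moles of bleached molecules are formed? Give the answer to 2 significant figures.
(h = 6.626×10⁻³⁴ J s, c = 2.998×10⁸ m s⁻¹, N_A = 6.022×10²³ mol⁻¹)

1.6×10⁻⁵ mol

Photon energy at 606 nm: hc/λ = (6.626×10⁻³⁴)(2.998×10⁸)/(606×10⁻⁹) = 3.278×10⁻¹⁹ J.
Energy delivered: (2.58 W)(798 s) = 2059 J.
Photons incident: 2059 / 3.278×10⁻¹⁹ = 6.281×10²¹, i.e. 6.281×10²¹/6.022×10²³ = 0.01043 mol.
Photons absorbed: 0.352 × 0.01043 = 0.003671 mol.
Product: Φ × n_abs = 0.0044 × 0.003671 = 1.615×10⁻⁵ mol.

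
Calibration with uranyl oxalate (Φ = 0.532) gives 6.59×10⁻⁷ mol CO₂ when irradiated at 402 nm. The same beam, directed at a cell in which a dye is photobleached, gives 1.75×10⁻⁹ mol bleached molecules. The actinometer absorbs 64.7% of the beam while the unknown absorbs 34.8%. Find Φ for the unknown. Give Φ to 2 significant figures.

Φ = 0.0026

Photons absorbed by the actinometer: 6.59×10⁻⁷ / 0.532 = 1.239×10⁻⁶ mol.
Incident flux: 1.239×10⁻⁶ / 0.647 = 1.915×10⁻⁶ einstein.
Absorbed by unknown: 0.348 × 1.915×10⁻⁶ = 6.664×10⁻⁷ mol.
Φ(unknown) = 1.75×10⁻⁹ / 6.664×10⁻⁷ = 0.0026.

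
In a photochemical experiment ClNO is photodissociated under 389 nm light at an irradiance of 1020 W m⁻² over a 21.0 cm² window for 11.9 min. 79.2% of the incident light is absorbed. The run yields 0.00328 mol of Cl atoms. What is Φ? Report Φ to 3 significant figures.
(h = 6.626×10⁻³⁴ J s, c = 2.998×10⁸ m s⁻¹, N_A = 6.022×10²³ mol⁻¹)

Φ = 0.833

Photon energy at 389 nm: hc/λ = (6.626×10⁻³⁴)(2.998×10⁸)/(389×10⁻⁹) = 5.107×10⁻¹⁹ J.
Energy delivered: (1020 W m⁻²)(21.0×10⁻⁴ m²)(714 s) = 1529 J.
Photons incident: 1529 / 5.107×10⁻¹⁹ = 2.994×10²¹, i.e. 2.994×10²¹/6.022×10²³ = 0.004972 mol.
Photons absorbed: 0.792 × 0.004972 = 0.003938 mol.
Φ = 0.00328 mol / 0.003938 mol photons = 0.833.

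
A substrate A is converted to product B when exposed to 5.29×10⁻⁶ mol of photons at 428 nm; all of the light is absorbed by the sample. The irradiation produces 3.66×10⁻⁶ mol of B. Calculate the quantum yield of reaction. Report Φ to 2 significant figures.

Φ = 3.66×10⁻⁶ mol / 5.29×10⁻⁶ mol photons = 0.69.

Φ = 0.69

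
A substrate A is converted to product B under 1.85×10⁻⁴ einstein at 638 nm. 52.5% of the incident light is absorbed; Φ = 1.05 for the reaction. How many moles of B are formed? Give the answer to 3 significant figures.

Photons absorbed: 0.525 × 1.85×10⁻⁴ = 9.713×10⁻⁵ mol.
Product: Φ × n_abs = 1.05 × 9.713×10⁻⁵ = 1.020×10⁻⁴ mol.

1.02×10⁻⁴ mol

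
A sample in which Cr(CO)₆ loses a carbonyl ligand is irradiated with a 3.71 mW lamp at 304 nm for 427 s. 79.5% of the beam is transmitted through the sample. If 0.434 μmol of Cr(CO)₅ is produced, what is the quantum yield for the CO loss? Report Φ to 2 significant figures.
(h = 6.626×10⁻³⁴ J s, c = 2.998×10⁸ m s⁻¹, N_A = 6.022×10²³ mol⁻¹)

Φ = 0.53

Product: 0.434 μmol = 4.34×10⁻⁷ mol.
Photon energy at 304 nm: hc/λ = (6.626×10⁻³⁴)(2.998×10⁸)/(304×10⁻⁹) = 6.534×10⁻¹⁹ J.
Energy delivered: (3.71 mW)(427 s) = 1.584 J.
Photons incident: 1.584 / 6.534×10⁻¹⁹ = 2.424×10¹⁸, i.e. 2.424×10¹⁸/6.022×10²³ = 4.025×10⁻⁶ mol.
Fraction absorbed: 1 − 79.5/100 = 0.2050.
Photons absorbed: 0.2050 × 4.025×10⁻⁶ = 8.251×10⁻⁷ mol.
Φ = 4.34×10⁻⁷ mol / 8.251×10⁻⁷ mol photons = 0.53.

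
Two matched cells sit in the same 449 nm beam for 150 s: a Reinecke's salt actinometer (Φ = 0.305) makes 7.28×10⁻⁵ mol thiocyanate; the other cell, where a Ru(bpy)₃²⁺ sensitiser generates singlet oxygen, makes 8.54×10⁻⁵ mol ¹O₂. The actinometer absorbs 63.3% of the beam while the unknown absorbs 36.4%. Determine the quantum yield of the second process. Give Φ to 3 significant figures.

Φ = 0.622

Photons absorbed by the actinometer: 7.28×10⁻⁵ / 0.305 = 2.387×10⁻⁴ mol.
Incident flux: 2.387×10⁻⁴ / 0.633 = 3.771×10⁻⁴ einstein.
Absorbed by unknown: 0.364 × 3.771×10⁻⁴ = 1.373×10⁻⁴ mol.
Φ(unknown) = 8.54×10⁻⁵ / 1.373×10⁻⁴ = 0.622.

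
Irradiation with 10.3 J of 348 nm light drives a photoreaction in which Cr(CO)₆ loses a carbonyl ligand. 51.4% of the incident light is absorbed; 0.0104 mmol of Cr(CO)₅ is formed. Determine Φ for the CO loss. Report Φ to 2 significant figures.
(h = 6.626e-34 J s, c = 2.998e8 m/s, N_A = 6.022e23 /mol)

Product: 0.0104 mmol = 1.04e-5 mol.
Photon energy at 348 nm: hc/λ = (6.626e-34)(2.998e8)/(348e-9) = 5.708e-19 J.
Photons incident: 10.3 / 5.708e-19 = 1.804e19, i.e. 1.804e19/6.022e23 = 2.996e-5 mol.
Photons absorbed: 0.514 × 2.996e-5 = 1.540e-5 mol.
Φ = 1.04e-5 mol / 1.540e-5 mol photons = 0.68.

Φ = 0.68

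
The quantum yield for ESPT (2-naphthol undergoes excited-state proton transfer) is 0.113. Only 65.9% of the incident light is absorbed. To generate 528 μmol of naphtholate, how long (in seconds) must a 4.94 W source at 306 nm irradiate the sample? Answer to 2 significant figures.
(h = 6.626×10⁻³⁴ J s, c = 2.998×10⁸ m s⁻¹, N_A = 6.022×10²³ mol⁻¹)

Product: 528 μmol = 5.28×10⁻⁴ mol.
Photons that must be absorbed: 5.28×10⁻⁴ / 0.113 = 0.004673 mol.
Incident photons needed: 0.004673 / 0.659 = 0.007091 mol.
Photon energy: hc/λ = 6.492×10⁻¹⁹ J; per mole, 3.909×10⁵ J mol⁻¹.
Energy required: 0.007091 × 3.909×10⁵ = 2772 J.
Time: 2772 J / 4.94 W = 560 s.

t ≈ 560 s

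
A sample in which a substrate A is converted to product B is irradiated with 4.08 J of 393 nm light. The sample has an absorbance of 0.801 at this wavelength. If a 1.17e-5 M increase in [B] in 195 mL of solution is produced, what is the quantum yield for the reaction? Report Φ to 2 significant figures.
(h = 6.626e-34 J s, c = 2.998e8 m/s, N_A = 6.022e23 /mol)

Product: (1.17e-5 M)(0.195 L) = 2.282e-6 mol.
Photon energy at 393 nm: hc/λ = (6.626e-34)(2.998e8)/(393e-9) = 5.055e-19 J.
Photons incident: 4.08 / 5.055e-19 = 8.071e18, i.e. 8.071e18/6.022e23 = 1.340e-5 mol.
Fraction absorbed: 1 − 10^(−0.801) = 0.8419.
Photons absorbed: 0.8419 × 1.340e-5 = 1.128e-5 mol.
Φ = 2.282e-6 mol / 1.128e-5 mol photons = 0.20.

Φ = 0.20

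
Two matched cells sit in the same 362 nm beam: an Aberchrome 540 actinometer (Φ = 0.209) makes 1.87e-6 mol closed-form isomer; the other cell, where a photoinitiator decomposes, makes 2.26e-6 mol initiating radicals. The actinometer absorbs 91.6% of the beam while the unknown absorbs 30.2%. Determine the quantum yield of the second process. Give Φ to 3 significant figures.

Φ = 0.766

Photons absorbed by the actinometer: 1.87e-6 / 0.209 = 8.947e-6 mol.
Incident flux: 8.947e-6 / 0.916 = 9.767e-6 einstein.
Absorbed by unknown: 0.302 × 9.767e-6 = 2.950e-6 mol.
Φ(unknown) = 2.26e-6 / 2.950e-6 = 0.766.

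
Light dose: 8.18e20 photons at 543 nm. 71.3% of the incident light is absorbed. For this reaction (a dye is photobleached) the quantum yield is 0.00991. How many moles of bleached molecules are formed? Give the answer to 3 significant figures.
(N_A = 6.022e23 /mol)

Moles of photons: 8.18e20 / 6.022e23 = 0.001358 mol.
Photons absorbed: 0.713 × 0.001358 = 9.683e-4 mol.
Product: Φ × n_abs = 0.00991 × 9.683e-4 = 9.596e-6 mol.

9.60e-6 mol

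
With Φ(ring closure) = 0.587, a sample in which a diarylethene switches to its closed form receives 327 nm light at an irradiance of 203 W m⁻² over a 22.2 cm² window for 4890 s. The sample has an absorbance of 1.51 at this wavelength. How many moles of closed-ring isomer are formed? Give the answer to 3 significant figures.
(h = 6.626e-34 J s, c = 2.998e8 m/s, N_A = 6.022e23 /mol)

0.00343 mol

Photon energy at 327 nm: hc/λ = (6.626e-34)(2.998e8)/(327e-9) = 6.075e-19 J.
Energy delivered: (203 W m⁻²)(22.2e-4 m²)(4890 s) = 2204 J.
Photons incident: 2204 / 6.075e-19 = 3.628e21, i.e. 3.628e21/6.022e23 = 0.006025 mol.
Fraction absorbed: 1 − 10^(−1.51) = 0.9691.
Photons absorbed: 0.9691 × 0.006025 = 0.005839 mol.
Product: Φ × n_abs = 0.587 × 0.005839 = 0.003427 mol.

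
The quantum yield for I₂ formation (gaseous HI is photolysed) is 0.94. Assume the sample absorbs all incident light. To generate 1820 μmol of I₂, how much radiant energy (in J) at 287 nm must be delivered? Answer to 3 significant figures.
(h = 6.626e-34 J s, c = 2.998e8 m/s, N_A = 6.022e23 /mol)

807 J

Product: 1820 μmol = 0.00182 mol.
Photons that must be absorbed: 0.00182 / 0.94 = 0.001936 mol.
Photon energy: hc/λ = 6.922e-19 J; per mole, 4.168e5 J mol⁻¹.
Energy required: 0.001936 × 4.168e5 = 807 J.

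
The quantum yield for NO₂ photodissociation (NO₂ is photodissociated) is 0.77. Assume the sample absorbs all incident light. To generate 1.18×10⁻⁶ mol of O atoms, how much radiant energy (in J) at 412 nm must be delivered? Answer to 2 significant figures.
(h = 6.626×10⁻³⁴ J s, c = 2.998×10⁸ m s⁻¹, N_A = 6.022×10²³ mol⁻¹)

0.44 J

Photons that must be absorbed: 1.18×10⁻⁶ / 0.77 = 1.532×10⁻⁶ mol.
Photon energy: hc/λ = 4.822×10⁻¹⁹ J; per mole, 2.904×10⁵ J mol⁻¹.
Energy required: 1.532×10⁻⁶ × 2.904×10⁵ = 0.44 J.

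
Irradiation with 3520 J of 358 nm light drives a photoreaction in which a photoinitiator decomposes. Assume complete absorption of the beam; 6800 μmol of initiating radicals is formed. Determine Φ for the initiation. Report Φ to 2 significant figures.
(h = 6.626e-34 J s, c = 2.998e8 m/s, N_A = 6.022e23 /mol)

Φ = 0.65

Product: 6800 μmol = 0.00680 mol.
Photon energy at 358 nm: hc/λ = (6.626e-34)(2.998e8)/(358e-9) = 5.549e-19 J.
Photons incident: 3520 / 5.549e-19 = 6.343e21, i.e. 6.343e21/6.022e23 = 0.01053 mol.
Φ = 0.00680 mol / 0.01053 mol photons = 0.65.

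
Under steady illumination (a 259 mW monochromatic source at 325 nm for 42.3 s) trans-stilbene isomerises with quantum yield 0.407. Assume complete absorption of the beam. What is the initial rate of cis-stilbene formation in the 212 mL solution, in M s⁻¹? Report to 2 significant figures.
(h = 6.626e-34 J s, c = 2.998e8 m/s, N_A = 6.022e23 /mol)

1.4e-6 M s⁻¹

Photon energy at 325 nm: hc/λ = (6.626e-34)(2.998e8)/(325e-9) = 6.112e-19 J.
Energy delivered: (259 mW)(42.3 s) = 10.96 J.
Photons incident: 10.96 / 6.112e-19 = 1.793e19, i.e. 1.793e19/6.022e23 = 2.977e-5 mol.
Product formed: 0.407 × 2.977e-5 = 1.212e-5 mol.
Rate: 1.212e-5 mol / (42.3 s × 0.212 L) = 1.4e-6 M s⁻¹.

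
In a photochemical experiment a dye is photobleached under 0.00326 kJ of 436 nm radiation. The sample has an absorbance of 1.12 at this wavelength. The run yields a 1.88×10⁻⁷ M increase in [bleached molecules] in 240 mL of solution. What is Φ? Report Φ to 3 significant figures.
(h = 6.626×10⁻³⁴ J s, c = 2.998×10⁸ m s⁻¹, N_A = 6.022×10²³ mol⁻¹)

Product: (1.88×10⁻⁷ M)(0.24 L) = 4.512×10⁻⁸ mol.
Photon energy at 436 nm: hc/λ = (6.626×10⁻³⁴)(2.998×10⁸)/(436×10⁻⁹) = 4.556×10⁻¹⁹ J.
Incident energy: 0.00326 kJ = 3.26 J.
Photons incident: 3.26 / 4.556×10⁻¹⁹ = 7.155×10¹⁸, i.e. 7.155×10¹⁸/6.022×10²³ = 1.188×10⁻⁵ mol.
Fraction absorbed: 1 − 10^(−1.12) = 0.9241.
Photons absorbed: 0.9241 × 1.188×10⁻⁵ = 1.098×10⁻⁵ mol.
Φ = 4.512×10⁻⁸ mol / 1.098×10⁻⁵ mol photons = 0.00411.

Φ = 0.00411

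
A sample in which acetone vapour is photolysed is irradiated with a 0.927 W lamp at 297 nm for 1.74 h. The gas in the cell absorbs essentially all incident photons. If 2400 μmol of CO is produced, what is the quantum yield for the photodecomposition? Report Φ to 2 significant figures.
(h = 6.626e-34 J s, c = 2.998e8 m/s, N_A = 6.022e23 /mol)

Product: 2400 μmol = 0.00240 mol.
Photon energy at 297 nm: hc/λ = (6.626e-34)(2.998e8)/(297e-9) = 6.688e-19 J.
Energy delivered: (0.927 W)(6264 s) = 5807 J.
Photons incident: 5807 / 6.688e-19 = 8.683e21, i.e. 8.683e21/6.022e23 = 0.01442 mol.
Φ = 0.00240 mol / 0.01442 mol photons = 0.17.

Φ = 0.17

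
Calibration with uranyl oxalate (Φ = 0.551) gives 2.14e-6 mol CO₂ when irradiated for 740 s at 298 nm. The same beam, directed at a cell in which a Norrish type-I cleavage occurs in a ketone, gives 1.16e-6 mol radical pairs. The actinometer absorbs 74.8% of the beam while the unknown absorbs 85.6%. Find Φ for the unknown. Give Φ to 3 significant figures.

Φ = 0.261

Photons absorbed by the actinometer: 2.14e-6 / 0.551 = 3.884e-6 mol.
Incident flux: 3.884e-6 / 0.748 = 5.193e-6 einstein.
Absorbed by unknown: 0.856 × 5.193e-6 = 4.445e-6 mol.
Φ(unknown) = 1.16e-6 / 4.445e-6 = 0.261.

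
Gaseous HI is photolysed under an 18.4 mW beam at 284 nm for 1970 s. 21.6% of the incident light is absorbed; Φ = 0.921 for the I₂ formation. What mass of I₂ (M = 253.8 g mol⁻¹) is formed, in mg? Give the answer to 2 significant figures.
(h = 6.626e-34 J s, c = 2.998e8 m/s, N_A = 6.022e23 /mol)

4.3 mg

Photon energy at 284 nm: hc/λ = (6.626e-34)(2.998e8)/(284e-9) = 6.995e-19 J.
Energy delivered: (18.4 mW)(1970 s) = 36.25 J.
Photons incident: 36.25 / 6.995e-19 = 5.182e19, i.e. 5.182e19/6.022e23 = 8.605e-5 mol.
Photons absorbed: 0.216 × 8.605e-5 = 1.859e-5 mol.
Product: Φ × n_abs = 0.921 × 1.859e-5 = 1.712e-5 mol.
Mass: 1.712e-5 × 253.8 = 0.004345 g = 4.3 mg.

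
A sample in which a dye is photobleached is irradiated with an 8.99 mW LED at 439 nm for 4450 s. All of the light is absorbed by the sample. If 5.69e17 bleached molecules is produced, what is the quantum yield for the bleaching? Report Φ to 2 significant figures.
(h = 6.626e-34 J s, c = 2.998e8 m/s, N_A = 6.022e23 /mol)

Product: 5.69e17 / 6.022e23 = 9.449e-7 mol.
Photon energy at 439 nm: hc/λ = (6.626e-34)(2.998e8)/(439e-9) = 4.525e-19 J.
Energy delivered: (8.99 mW)(4450 s) = 40.01 J.
Photons incident: 40.01 / 4.525e-19 = 8.842e19, i.e. 8.842e19/6.022e23 = 1.468e-4 mol.
Φ = 9.449e-7 mol / 1.468e-4 mol photons = 0.0064.

Φ = 0.0064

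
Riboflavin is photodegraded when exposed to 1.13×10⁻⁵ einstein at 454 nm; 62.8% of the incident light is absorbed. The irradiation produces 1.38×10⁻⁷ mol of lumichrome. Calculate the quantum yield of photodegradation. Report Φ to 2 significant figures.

Photons absorbed: 0.628 × 1.13×10⁻⁵ = 7.096×10⁻⁶ mol.
Φ = 1.38×10⁻⁷ mol / 7.096×10⁻⁶ mol photons = 0.019.

Φ = 0.019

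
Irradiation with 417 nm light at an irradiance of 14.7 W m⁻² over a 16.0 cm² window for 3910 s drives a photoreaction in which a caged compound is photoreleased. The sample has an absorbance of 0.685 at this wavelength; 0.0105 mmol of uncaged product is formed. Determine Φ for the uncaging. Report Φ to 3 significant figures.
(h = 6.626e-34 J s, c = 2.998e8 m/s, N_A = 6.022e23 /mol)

Product: 0.0105 mmol = 1.05e-5 mol.
Photon energy at 417 nm: hc/λ = (6.626e-34)(2.998e8)/(417e-9) = 4.764e-19 J.
Energy delivered: (14.7 W m⁻²)(16.0e-4 m²)(3910 s) = 91.96 J.
Photons incident: 91.96 / 4.764e-19 = 1.930e20, i.e. 1.930e20/6.022e23 = 3.205e-4 mol.
Fraction absorbed: 1 − 10^(−0.685) = 0.7935.
Photons absorbed: 0.7935 × 3.205e-4 = 2.543e-4 mol.
Φ = 1.05e-5 mol / 2.543e-4 mol photons = 0.0413.

Φ = 0.0413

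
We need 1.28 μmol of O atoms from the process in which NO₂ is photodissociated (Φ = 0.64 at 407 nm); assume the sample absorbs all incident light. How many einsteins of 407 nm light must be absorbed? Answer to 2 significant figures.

2.0×10⁻⁶ einstein

Product: 1.28 μmol = 1.28×10⁻⁶ mol.
Photons that must be absorbed: 1.28×10⁻⁶ / 0.64 = 2.000×10⁻⁶ mol.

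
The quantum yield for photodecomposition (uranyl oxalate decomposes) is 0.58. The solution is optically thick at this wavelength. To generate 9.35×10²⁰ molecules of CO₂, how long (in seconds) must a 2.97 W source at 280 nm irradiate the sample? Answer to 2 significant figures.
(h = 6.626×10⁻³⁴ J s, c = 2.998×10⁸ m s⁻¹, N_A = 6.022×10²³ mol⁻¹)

t ≈ 390 s

Product: 9.35×10²⁰ / 6.022×10²³ = 0.001553 mol.
Photons that must be absorbed: 0.001553 / 0.58 = 0.002678 mol.
Photon energy: hc/λ = 7.095×10⁻¹⁹ J; per mole, 4.273×10⁵ J mol⁻¹.
Energy required: 0.002678 × 4.273×10⁵ = 1144 J.
Time: 1144 J / 2.97 W = 390 s.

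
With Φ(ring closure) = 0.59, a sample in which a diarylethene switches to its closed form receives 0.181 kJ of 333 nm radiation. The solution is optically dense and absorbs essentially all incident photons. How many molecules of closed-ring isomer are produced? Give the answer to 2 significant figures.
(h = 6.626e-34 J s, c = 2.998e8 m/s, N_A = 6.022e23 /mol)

1.8e20 molecules

Photon energy at 333 nm: hc/λ = (6.626e-34)(2.998e8)/(333e-9) = 5.965e-19 J.
Incident energy: 0.181 kJ = 181 J.
Photons incident: 181 / 5.965e-19 = 3.034e20, i.e. 3.034e20/6.022e23 = 5.038e-4 mol.
Product: Φ × n_abs = 0.59 × 5.038e-4 = 2.972e-4 mol.
As a count: 2.972e-4 × 6.022e23 = 1.8e20.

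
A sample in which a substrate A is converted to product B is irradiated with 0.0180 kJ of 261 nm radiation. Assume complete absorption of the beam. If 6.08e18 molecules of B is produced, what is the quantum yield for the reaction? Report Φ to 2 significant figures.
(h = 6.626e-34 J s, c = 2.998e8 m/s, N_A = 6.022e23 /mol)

Product: 6.08e18 / 6.022e23 = 1.010e-5 mol.
Photon energy at 261 nm: hc/λ = (6.626e-34)(2.998e8)/(261e-9) = 7.611e-19 J.
Incident energy: 0.0180 kJ = 18.0 J.
Photons incident: 18.0 / 7.611e-19 = 2.365e19, i.e. 2.365e19/6.022e23 = 3.927e-5 mol.
Φ = 1.010e-5 mol / 3.927e-5 mol photons = 0.26.

Φ = 0.26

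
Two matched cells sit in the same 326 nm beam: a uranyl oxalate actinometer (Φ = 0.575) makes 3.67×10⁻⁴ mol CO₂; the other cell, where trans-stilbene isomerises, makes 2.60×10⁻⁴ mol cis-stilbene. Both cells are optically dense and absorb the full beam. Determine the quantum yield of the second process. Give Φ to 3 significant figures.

Φ = 0.407

Photons absorbed by the actinometer: 3.67×10⁻⁴ / 0.575 = 6.383×10⁻⁴ mol.
Φ(unknown) = 2.60×10⁻⁴ / 6.383×10⁻⁴ = 0.407.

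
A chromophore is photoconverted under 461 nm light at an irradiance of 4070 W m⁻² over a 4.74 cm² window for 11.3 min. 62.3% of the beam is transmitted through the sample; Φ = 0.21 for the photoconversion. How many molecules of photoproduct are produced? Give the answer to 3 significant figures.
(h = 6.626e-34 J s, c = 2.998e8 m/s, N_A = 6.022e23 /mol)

2.40e20 molecules

Photon energy at 461 nm: hc/λ = (6.626e-34)(2.998e8)/(461e-9) = 4.309e-19 J.
Energy delivered: (4070 W m⁻²)(4.74e-4 m²)(678 s) = 1308 J.
Photons incident: 1308 / 4.309e-19 = 3.036e21, i.e. 3.036e21/6.022e23 = 0.005042 mol.
Fraction absorbed: 1 − 62.3/100 = 0.3770.
Photons absorbed: 0.3770 × 0.005042 = 0.001901 mol.
Product: Φ × n_abs = 0.21 × 0.001901 = 3.992e-4 mol.
As a count: 3.992e-4 × 6.022e23 = 2.40e20.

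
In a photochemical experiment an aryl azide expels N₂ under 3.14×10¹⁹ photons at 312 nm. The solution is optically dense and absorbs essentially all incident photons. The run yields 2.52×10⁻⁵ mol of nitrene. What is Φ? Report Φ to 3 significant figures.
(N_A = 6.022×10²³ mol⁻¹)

Moles of photons: 3.14×10¹⁹ / 6.022×10²³ = 5.214×10⁻⁵ mol.
Φ = 2.52×10⁻⁵ mol / 5.214×10⁻⁵ mol photons = 0.483.

Φ = 0.483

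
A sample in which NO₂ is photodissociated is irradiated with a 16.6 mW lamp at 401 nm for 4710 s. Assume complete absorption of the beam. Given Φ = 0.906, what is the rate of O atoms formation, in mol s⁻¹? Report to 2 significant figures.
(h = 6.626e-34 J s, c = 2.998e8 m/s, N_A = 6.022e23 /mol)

Photon energy at 401 nm: hc/λ = (6.626e-34)(2.998e8)/(401e-9) = 4.954e-19 J.
Energy delivered: (16.6 mW)(4710 s) = 78.19 J.
Photons incident: 78.19 / 4.954e-19 = 1.578e20, i.e. 1.578e20/6.022e23 = 2.620e-4 mol.
Product formed: 0.906 × 2.620e-4 = 2.374e-4 mol.
Rate: 2.374e-4 / 4710 s = 5.0e-8 mol s⁻¹.

5.0e-8 mol s⁻¹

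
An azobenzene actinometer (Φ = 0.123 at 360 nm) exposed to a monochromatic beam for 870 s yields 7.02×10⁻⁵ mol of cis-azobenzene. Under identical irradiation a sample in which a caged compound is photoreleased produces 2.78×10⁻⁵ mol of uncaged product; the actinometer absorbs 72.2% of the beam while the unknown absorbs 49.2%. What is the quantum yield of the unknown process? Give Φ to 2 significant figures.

Φ = 0.071

Photons absorbed by the actinometer: 7.02×10⁻⁵ / 0.123 = 5.707×10⁻⁴ mol.
Incident flux: 5.707×10⁻⁴ / 0.722 = 7.904×10⁻⁴ einstein.
Absorbed by unknown: 0.492 × 7.904×10⁻⁴ = 3.889×10⁻⁴ mol.
Φ(unknown) = 2.78×10⁻⁵ / 3.889×10⁻⁴ = 0.071.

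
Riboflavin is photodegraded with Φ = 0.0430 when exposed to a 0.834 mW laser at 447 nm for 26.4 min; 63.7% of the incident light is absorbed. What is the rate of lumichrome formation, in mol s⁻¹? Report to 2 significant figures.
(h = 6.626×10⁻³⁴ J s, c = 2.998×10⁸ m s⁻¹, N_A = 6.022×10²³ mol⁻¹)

8.5×10⁻¹¹ mol s⁻¹

Photon energy at 447 nm: hc/λ = (6.626×10⁻³⁴)(2.998×10⁸)/(447×10⁻⁹) = 4.444×10⁻¹⁹ J.
Energy delivered: (0.834 mW)(1584 s) = 1.321 J.
Photons incident: 1.321 / 4.444×10⁻¹⁹ = 2.973×10¹⁸, i.e. 2.973×10¹⁸/6.022×10²³ = 4.937×10⁻⁶ mol.
Photons absorbed: 0.637 × 4.937×10⁻⁶ = 3.145×10⁻⁶ mol.
Product formed: 0.0430 × 3.145×10⁻⁶ = 1.352×10⁻⁷ mol.
Rate: 1.352×10⁻⁷ / 1584 s = 8.5×10⁻¹¹ mol s⁻¹.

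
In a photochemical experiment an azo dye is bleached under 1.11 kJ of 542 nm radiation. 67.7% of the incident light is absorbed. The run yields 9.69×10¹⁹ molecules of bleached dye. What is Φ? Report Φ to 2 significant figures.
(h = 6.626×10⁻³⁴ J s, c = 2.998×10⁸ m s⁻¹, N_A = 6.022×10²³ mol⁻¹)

Product: 9.69×10¹⁹ / 6.022×10²³ = 1.609×10⁻⁴ mol.
Photon energy at 542 nm: hc/λ = (6.626×10⁻³⁴)(2.998×10⁸)/(542×10⁻⁹) = 3.665×10⁻¹⁹ J.
Incident energy: 1.11 kJ = 1110 J.
Photons incident: 1110 / 3.665×10⁻¹⁹ = 3.029×10²¹, i.e. 3.029×10²¹/6.022×10²³ = 0.005030 mol.
Photons absorbed: 0.677 × 0.005030 = 0.003405 mol.
Φ = 1.609×10⁻⁴ mol / 0.003405 mol photons = 0.047.

Φ = 0.047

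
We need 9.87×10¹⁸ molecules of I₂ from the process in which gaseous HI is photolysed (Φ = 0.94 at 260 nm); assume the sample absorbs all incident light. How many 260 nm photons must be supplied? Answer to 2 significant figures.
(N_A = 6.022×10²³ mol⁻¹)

1.1×10¹⁹ photons

Product: 9.87×10¹⁸ / 6.022×10²³ = 1.639×10⁻⁵ mol.
Photons that must be absorbed: 1.639×10⁻⁵ / 0.94 = 1.744×10⁻⁵ mol.
Photon count: 1.744×10⁻⁵ × 6.022×10²³ = 1.1×10¹⁹.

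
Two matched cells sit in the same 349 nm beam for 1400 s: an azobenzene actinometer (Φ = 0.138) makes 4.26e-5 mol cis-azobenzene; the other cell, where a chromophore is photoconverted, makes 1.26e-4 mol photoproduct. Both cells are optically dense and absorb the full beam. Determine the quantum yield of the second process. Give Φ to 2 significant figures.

Photons absorbed by the actinometer: 4.26e-5 / 0.138 = 3.087e-4 mol.
Φ(unknown) = 1.26e-4 / 3.087e-4 = 0.41.

Φ = 0.41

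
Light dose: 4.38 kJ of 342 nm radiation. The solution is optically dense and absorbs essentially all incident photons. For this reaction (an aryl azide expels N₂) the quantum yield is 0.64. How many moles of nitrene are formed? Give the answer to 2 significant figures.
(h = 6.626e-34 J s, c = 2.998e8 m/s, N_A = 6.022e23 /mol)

Photon energy at 342 nm: hc/λ = (6.626e-34)(2.998e8)/(342e-9) = 5.808e-19 J.
Incident energy: 4.38 kJ = 4380 J.
Photons incident: 4380 / 5.808e-19 = 7.541e21, i.e. 7.541e21/6.022e23 = 0.01252 mol.
Product: Φ × n_abs = 0.64 × 0.01252 = 0.008013 mol.

0.0080 mol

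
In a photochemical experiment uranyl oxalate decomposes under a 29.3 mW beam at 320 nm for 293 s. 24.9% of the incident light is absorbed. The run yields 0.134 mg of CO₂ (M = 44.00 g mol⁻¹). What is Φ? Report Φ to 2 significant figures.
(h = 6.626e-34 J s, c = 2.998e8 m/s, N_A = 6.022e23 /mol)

Φ = 0.53

Product: 0.134 mg / 44.00 g mol⁻¹ = 3.045e-6 mol.
Photon energy at 320 nm: hc/λ = (6.626e-34)(2.998e8)/(320e-9) = 6.208e-19 J.
Energy delivered: (29.3 mW)(293 s) = 8.585 J.
Photons incident: 8.585 / 6.208e-19 = 1.383e19, i.e. 1.383e19/6.022e23 = 2.297e-5 mol.
Photons absorbed: 0.249 × 2.297e-5 = 5.720e-6 mol.
Φ = 3.045e-6 mol / 5.720e-6 mol photons = 0.53.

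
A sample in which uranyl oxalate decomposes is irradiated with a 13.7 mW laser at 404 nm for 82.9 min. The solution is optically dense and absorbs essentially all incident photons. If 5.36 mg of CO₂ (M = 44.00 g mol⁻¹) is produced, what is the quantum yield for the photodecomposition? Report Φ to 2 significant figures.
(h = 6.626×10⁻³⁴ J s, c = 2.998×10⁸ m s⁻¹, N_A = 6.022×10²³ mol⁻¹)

Product: 5.36 mg / 44.00 g mol⁻¹ = 1.218×10⁻⁴ mol.
Photon energy at 404 nm: hc/λ = (6.626×10⁻³⁴)(2.998×10⁸)/(404×10⁻⁹) = 4.917×10⁻¹⁹ J.
Energy delivered: (13.7 mW)(4974 s) = 68.14 J.
Photons incident: 68.14 / 4.917×10⁻¹⁹ = 1.386×10²⁰, i.e. 1.386×10²⁰/6.022×10²³ = 2.302×10⁻⁴ mol.
Φ = 1.218×10⁻⁴ mol / 2.302×10⁻⁴ mol photons = 0.53.

Φ = 0.53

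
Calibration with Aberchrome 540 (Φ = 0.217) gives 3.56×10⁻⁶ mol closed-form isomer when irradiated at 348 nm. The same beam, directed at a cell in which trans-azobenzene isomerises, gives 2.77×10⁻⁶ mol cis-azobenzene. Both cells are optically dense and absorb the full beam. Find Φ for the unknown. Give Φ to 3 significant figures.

Φ = 0.169

Photons absorbed by the actinometer: 3.56×10⁻⁶ / 0.217 = 1.641×10⁻⁵ mol.
Φ(unknown) = 2.77×10⁻⁶ / 1.641×10⁻⁵ = 0.169.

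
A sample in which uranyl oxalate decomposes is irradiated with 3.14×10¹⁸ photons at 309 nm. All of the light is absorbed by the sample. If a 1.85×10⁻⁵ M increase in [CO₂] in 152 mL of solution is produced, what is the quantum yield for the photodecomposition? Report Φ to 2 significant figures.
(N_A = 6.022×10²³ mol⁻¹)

Product: (1.85×10⁻⁵ M)(0.152 L) = 2.812×10⁻⁶ mol.
Moles of photons: 3.14×10¹⁸ / 6.022×10²³ = 5.214×10⁻⁶ mol.
Φ = 2.812×10⁻⁶ mol / 5.214×10⁻⁶ mol photons = 0.54.

Φ = 0.54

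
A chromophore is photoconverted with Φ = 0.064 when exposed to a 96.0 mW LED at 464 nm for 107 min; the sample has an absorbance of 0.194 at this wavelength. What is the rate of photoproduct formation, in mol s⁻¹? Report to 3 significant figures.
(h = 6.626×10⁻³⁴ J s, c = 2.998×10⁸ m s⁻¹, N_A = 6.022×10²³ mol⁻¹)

8.59×10⁻⁹ mol s⁻¹

Photon energy at 464 nm: hc/λ = (6.626×10⁻³⁴)(2.998×10⁸)/(464×10⁻⁹) = 4.281×10⁻¹⁹ J.
Energy delivered: (96.0 mW)(6420 s) = 616.3 J.
Photons incident: 616.3 / 4.281×10⁻¹⁹ = 1.440×10²¹, i.e. 1.440×10²¹/6.022×10²³ = 0.002391 mol.
Fraction absorbed: 1 − 10^(−0.194) = 0.3603.
Photons absorbed: 0.3603 × 0.002391 = 8.615×10⁻⁴ mol.
Product formed: 0.064 × 8.615×10⁻⁴ = 5.514×10⁻⁵ mol.
Rate: 5.514×10⁻⁵ / 6420 s = 8.59×10⁻⁹ mol s⁻¹.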